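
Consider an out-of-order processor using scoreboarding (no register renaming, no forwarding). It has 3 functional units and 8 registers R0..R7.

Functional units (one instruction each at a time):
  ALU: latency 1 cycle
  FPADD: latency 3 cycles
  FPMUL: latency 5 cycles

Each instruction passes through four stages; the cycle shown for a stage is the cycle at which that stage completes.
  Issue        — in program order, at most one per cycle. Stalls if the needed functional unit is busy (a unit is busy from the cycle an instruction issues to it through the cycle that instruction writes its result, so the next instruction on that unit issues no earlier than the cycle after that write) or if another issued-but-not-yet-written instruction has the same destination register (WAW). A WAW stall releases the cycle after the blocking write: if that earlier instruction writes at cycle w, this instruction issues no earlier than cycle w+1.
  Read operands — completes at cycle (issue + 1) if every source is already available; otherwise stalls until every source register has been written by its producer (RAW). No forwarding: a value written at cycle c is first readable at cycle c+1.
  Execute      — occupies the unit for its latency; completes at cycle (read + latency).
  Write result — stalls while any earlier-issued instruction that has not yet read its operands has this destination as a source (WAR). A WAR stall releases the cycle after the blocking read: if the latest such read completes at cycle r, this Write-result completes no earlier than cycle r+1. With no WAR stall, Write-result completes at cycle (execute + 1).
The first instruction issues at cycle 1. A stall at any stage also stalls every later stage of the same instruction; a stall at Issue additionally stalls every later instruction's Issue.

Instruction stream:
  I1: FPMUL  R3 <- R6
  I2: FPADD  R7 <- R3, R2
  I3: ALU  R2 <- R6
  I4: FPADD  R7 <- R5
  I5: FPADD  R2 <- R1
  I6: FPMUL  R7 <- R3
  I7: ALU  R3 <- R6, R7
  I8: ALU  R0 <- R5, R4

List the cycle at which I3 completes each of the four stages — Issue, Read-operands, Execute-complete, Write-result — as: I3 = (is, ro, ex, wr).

I3 = (3, 4, 5, 10)

cycle 1: I1→FPMUL
cycle 2: I1 RO, I2→FPADD
cycle 3: I3→ALU
cycle 4: I3 RO
cycle 5: I3 EX
cycle 7: I1 EX
cycle 8: I1 WR R3
cycle 9: I2 RO
cycle 10: I3 WR R2
cycle 12: I2 EX
cycle 13: I2 WR R7
cycle 14: I4→FPADD
cycle 15: I4 RO
cycle 18: I4 EX
cycle 19: I4 WR R7
cycle 20: I5→FPADD
cycle 21: I5 RO, I6→FPMUL
cycle 22: I6 RO, I7→ALU
cycle 24: I5 EX
cycle 25: I5 WR R2
cycle 27: I6 EX
cycle 28: I6 WR R7
cycle 29: I7 RO
cycle 30: I7 EX
cycle 31: I7 WR R3
cycle 32: I8→ALU
cycle 33: I8 RO
cycle 34: I8 EX
cycle 35: I8 WR R0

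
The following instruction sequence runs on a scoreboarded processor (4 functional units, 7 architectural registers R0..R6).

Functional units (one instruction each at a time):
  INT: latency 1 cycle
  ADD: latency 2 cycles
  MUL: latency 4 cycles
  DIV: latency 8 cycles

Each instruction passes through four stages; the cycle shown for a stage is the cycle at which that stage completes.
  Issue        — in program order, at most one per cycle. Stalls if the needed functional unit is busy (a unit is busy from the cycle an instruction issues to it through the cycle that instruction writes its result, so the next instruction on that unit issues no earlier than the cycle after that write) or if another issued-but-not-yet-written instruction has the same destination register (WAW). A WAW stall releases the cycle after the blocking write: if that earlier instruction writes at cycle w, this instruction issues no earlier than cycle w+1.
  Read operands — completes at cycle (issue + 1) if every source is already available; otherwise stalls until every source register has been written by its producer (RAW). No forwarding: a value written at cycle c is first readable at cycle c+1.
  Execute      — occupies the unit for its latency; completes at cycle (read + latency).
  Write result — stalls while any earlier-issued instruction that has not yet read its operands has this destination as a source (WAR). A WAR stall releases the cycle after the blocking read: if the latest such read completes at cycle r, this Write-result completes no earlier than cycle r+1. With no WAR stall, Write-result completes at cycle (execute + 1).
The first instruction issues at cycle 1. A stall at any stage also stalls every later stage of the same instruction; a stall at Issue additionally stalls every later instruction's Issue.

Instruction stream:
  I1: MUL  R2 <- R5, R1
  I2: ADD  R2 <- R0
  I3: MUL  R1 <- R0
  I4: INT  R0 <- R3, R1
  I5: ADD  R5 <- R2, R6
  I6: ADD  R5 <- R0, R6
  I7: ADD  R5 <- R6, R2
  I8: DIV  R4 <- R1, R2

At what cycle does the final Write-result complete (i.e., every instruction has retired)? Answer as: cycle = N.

[1] I1 issues→MUL
[2] I1 reads
[6] I1 exec-done
[7] I1 writes R2
[8] I2 issues→ADD
[9] I2 reads; I3 issues→MUL
[10] I3 reads; I4 issues→INT
[11] I2 exec-done
[12] I2 writes R2
[13] I5 issues→ADD
[14] I3 exec-done; I5 reads
[15] I3 writes R1
[16] I4 reads; I5 exec-done
[17] I4 exec-done; I5 writes R5
[18] I4 writes R0; I6 issues→ADD
[19] I6 reads
[21] I6 exec-done
[22] I6 writes R5
[23] I7 issues→ADD
[24] I7 reads; I8 issues→DIV
[25] I8 reads
[26] I7 exec-done
[27] I7 writes R5
[33] I8 exec-done
[34] I8 writes R4

cycle = 34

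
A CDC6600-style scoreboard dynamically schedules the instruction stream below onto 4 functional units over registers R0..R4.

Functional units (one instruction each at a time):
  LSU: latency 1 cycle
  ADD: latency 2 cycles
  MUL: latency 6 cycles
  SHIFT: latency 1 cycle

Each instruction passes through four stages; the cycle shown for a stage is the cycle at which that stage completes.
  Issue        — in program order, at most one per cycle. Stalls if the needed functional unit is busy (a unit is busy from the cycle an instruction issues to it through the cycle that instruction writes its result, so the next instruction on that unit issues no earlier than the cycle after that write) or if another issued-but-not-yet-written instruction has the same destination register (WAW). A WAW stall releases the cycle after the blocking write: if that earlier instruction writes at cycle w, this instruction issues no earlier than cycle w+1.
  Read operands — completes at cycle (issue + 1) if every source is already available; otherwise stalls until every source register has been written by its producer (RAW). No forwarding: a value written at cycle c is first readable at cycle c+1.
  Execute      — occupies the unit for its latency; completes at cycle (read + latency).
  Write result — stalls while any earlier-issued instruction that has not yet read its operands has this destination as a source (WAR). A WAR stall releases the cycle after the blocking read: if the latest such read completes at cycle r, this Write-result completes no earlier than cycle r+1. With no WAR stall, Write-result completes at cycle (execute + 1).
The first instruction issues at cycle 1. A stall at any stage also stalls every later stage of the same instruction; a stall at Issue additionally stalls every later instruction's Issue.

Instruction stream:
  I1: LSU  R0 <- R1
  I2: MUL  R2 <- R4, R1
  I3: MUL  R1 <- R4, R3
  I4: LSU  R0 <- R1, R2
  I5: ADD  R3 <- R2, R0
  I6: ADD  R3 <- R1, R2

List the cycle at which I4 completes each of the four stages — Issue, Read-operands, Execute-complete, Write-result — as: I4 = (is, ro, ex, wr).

I4 = (12, 20, 21, 22)

t=1  issue I1 (LSU)
t=2  I1 read-ops · issue I2 (MUL)
t=3  I1 finished on LSU · I2 read-ops
t=4  I1→R0
t=9  I2 finished on MUL
t=10  I2→R2
t=11  issue I3 (MUL)
t=12  I3 read-ops · issue I4 (LSU)
t=13  issue I5 (ADD)
t=18  I3 finished on MUL
t=19  I3→R1
t=20  I4 read-ops
t=21  I4 finished on LSU
t=22  I4→R0
t=23  I5 read-ops
t=25  I5 finished on ADD
t=26  I5→R3
t=27  issue I6 (ADD)
t=28  I6 read-ops
t=30  I6 finished on ADD
t=31  I6→R3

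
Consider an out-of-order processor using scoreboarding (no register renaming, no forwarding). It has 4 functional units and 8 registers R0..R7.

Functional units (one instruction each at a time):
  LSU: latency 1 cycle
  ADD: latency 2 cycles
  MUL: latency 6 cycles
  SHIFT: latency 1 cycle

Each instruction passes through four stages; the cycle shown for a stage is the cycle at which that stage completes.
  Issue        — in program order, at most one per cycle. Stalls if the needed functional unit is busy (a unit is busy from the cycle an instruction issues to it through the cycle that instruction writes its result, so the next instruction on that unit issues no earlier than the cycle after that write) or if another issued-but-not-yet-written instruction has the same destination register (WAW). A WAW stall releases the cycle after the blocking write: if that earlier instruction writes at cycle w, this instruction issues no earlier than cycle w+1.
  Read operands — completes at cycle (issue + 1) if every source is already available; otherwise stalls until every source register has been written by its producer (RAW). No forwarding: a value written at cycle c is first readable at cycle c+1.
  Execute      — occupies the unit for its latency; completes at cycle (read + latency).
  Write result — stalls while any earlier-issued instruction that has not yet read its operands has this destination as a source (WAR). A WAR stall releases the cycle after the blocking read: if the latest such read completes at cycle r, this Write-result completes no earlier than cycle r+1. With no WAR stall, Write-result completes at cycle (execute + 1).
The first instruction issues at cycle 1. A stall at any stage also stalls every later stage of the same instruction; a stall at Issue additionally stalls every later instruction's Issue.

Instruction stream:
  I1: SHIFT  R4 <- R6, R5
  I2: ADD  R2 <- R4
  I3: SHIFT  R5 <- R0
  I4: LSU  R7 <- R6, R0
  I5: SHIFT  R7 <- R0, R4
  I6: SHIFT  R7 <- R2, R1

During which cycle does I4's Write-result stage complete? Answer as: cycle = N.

cycle = 9

[1] I1→SHIFT
[2] I1 RO | I2→ADD
[3] I1 EX
[4] I1 WR R4
[5] I2 RO | I3→SHIFT
[6] I3 RO | I4→LSU
[7] I2 EX | I3 EX | I4 RO
[8] I2 WR R2 | I3 WR R5 | I4 EX
[9] I4 WR R7
[10] I5→SHIFT
[11] I5 RO
[12] I5 EX
[13] I5 WR R7
[14] I6→SHIFT
[15] I6 RO
[16] I6 EX
[17] I6 WR R7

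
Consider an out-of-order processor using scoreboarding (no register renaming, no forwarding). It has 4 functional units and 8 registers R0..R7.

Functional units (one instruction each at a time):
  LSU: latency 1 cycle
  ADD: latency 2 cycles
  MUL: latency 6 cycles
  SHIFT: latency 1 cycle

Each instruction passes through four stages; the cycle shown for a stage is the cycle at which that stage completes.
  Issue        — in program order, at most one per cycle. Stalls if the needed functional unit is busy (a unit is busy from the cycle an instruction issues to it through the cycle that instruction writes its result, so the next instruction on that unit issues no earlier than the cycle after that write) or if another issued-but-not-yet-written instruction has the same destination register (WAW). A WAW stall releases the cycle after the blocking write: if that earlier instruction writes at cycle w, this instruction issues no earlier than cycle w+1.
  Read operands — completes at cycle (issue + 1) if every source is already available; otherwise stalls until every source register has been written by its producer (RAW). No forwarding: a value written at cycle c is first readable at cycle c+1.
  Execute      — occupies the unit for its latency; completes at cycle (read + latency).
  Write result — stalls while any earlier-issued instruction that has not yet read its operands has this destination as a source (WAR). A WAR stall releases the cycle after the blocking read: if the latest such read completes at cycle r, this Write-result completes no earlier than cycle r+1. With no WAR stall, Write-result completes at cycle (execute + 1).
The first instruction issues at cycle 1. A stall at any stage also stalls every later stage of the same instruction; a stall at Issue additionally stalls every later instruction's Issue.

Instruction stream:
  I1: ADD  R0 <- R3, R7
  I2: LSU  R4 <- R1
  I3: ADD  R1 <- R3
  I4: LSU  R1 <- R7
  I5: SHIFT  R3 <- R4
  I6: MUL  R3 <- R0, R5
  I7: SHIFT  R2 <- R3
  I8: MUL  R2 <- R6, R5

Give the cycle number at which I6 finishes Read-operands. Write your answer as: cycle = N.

1) issue 1, read 2, done 4, write 5
2) issue 2, read 3, done 4, write 5
3) issue 6, read 7, done 9, write 10  <struct: ADD busy until I1 writes@5>
4) issue 11, read 12, done 13, write 14  <WAW R1: wait I3 write@10>
5) issue 12, read 13, done 14, write 15
6) issue 16, read 17, done 23, write 24  <WAW R3: wait I5 write@15>
7) issue 17, read 25, done 26, write 27  <RAW R3: wait I6 write@24>
8) issue 28, read 29, done 35, write 36  <WAW R2: wait I7 write@27>

cycle = 17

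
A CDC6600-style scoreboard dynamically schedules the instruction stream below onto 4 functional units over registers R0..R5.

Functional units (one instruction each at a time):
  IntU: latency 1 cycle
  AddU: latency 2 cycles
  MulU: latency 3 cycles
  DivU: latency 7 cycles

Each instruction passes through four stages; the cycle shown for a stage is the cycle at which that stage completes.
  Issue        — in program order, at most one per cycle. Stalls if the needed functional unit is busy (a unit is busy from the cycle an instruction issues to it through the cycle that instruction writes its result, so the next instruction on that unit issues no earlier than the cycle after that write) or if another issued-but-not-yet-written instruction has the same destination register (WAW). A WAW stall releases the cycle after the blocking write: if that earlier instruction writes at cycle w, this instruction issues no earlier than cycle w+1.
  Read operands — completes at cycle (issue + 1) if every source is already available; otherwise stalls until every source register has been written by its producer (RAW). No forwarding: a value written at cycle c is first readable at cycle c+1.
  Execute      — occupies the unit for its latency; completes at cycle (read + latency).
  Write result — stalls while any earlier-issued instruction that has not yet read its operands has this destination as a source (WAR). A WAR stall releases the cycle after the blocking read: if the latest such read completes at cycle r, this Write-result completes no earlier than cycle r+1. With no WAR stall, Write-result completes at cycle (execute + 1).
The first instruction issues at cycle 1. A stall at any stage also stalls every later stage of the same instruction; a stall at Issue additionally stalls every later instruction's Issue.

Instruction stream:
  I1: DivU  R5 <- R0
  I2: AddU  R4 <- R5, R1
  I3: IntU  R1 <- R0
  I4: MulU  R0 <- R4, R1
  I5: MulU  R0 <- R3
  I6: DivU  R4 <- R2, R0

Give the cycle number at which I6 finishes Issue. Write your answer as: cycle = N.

[I1] 1/2/9/10
[I2] 2/11/13/14  (RAW R5: wait I1 write@10)
[I3] 3/4/5/12  (WAR R1: wait I2 read@11)
[I4] 4/15/18/19  (RAW R4: wait I2 write@14)
[I5] 20/21/24/25  (struct: MulU busy until I4 writes@19)
[I6] 21/26/33/34  (RAW R0: wait I5 write@25)

cycle = 21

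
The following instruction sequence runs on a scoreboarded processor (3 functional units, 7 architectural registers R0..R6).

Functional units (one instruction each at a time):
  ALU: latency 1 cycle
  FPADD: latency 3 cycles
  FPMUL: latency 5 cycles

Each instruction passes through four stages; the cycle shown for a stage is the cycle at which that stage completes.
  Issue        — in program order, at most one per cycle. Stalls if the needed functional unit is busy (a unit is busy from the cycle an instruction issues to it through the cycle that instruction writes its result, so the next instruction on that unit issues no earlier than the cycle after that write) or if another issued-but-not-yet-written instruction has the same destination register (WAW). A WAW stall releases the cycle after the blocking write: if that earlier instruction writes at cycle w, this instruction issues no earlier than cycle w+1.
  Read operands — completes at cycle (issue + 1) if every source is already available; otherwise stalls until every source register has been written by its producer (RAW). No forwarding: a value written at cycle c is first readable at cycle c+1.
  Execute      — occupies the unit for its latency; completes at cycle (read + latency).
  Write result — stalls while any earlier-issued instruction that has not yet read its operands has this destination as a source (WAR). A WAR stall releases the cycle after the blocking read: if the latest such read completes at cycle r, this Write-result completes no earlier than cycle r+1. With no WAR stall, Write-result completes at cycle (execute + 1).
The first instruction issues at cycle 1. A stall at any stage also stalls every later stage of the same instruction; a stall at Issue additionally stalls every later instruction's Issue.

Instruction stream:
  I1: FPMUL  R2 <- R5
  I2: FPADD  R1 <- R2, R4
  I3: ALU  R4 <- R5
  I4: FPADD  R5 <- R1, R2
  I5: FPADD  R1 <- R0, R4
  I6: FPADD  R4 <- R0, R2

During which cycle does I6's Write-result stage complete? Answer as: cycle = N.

cycle = 31

  I1 | 1 | 2 | 7 | 8
  I2 | 2 | 9 | 12 | 13   RAW R2: wait I1 write@8
  I3 | 3 | 4 | 5 | 10   WAR R4: wait I2 read@9
  I4 | 14 | 15 | 18 | 19   struct: FPADD busy until I2 writes@13
  I5 | 20 | 21 | 24 | 25   struct: FPADD busy until I4 writes@19
  I6 | 26 | 27 | 30 | 31   struct: FPADD busy until I5 writes@25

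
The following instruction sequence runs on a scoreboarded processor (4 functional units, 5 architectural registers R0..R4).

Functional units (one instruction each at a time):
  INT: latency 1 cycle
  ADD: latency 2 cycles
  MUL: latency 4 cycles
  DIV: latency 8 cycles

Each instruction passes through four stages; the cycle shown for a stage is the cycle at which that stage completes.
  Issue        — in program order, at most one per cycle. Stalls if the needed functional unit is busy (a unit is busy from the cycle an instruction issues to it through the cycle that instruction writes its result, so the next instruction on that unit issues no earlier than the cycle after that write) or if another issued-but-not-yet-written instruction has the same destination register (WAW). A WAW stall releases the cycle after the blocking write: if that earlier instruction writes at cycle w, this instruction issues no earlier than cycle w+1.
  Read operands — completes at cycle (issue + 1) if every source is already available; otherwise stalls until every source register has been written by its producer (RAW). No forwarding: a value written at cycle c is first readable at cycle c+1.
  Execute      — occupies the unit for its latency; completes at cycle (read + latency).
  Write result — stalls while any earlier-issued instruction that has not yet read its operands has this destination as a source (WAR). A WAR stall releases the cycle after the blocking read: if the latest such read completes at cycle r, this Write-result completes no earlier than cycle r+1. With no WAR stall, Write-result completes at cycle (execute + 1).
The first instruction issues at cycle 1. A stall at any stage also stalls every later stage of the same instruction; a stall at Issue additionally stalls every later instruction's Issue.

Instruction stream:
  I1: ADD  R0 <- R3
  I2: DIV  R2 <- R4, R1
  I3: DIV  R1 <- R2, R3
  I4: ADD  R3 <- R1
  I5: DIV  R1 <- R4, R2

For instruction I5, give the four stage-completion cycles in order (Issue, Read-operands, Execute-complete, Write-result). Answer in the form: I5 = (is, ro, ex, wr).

I5 = (24, 25, 33, 34)

cycle 1: issue I1 (ADD)
cycle 2: I1 read-ops | issue I2 (DIV)
cycle 3: I2 read-ops
cycle 4: I1 finished on ADD
cycle 5: I1→R0
cycle 11: I2 finished on DIV
cycle 12: I2→R2
cycle 13: issue I3 (DIV)
cycle 14: I3 read-ops | issue I4 (ADD)
cycle 22: I3 finished on DIV
cycle 23: I3→R1
cycle 24: I4 read-ops | issue I5 (DIV)
cycle 25: I5 read-ops
cycle 26: I4 finished on ADD
cycle 27: I4→R3
cycle 33: I5 finished on DIV
cycle 34: I5→R1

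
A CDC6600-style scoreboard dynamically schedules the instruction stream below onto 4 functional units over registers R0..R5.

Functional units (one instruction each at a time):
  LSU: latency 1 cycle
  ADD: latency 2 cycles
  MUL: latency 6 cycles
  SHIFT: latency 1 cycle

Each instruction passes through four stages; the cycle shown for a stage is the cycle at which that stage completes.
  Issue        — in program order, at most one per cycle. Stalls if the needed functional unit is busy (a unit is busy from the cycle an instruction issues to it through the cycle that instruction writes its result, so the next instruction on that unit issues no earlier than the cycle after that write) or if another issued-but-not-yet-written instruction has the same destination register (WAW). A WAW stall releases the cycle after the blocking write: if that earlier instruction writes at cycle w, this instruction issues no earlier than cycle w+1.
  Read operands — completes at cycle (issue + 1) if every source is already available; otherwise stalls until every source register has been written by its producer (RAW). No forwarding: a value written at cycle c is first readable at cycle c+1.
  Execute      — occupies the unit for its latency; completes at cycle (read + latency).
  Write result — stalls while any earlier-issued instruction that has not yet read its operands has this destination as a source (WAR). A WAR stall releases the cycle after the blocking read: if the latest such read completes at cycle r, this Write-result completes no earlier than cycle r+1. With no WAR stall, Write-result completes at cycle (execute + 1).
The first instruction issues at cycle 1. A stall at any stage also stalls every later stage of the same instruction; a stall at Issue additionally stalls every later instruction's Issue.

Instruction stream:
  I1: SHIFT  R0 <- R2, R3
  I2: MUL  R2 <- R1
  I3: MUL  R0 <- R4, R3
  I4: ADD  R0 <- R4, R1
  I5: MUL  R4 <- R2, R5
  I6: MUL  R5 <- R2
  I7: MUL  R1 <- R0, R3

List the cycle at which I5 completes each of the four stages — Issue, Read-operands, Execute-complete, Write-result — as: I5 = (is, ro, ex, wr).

I5 = (21, 22, 28, 29)

t=1  issue I1 (SHIFT)
t=2  I1 read-ops | issue I2 (MUL)
t=3  I1 finished on SHIFT | I2 read-ops
t=4  I1→R0
t=9  I2 finished on MUL
t=10  I2→R2
t=11  issue I3 (MUL)
t=12  I3 read-ops
t=18  I3 finished on MUL
t=19  I3→R0
t=20  issue I4 (ADD)
t=21  I4 read-ops | issue I5 (MUL)
t=22  I5 read-ops
t=23  I4 finished on ADD
t=24  I4→R0
t=28  I5 finished on MUL
t=29  I5→R4
t=30  issue I6 (MUL)
t=31  I6 read-ops
t=37  I6 finished on MUL
t=38  I6→R5
t=39  issue I7 (MUL)
t=40  I7 read-ops
t=46  I7 finished on MUL
t=47  I7→R1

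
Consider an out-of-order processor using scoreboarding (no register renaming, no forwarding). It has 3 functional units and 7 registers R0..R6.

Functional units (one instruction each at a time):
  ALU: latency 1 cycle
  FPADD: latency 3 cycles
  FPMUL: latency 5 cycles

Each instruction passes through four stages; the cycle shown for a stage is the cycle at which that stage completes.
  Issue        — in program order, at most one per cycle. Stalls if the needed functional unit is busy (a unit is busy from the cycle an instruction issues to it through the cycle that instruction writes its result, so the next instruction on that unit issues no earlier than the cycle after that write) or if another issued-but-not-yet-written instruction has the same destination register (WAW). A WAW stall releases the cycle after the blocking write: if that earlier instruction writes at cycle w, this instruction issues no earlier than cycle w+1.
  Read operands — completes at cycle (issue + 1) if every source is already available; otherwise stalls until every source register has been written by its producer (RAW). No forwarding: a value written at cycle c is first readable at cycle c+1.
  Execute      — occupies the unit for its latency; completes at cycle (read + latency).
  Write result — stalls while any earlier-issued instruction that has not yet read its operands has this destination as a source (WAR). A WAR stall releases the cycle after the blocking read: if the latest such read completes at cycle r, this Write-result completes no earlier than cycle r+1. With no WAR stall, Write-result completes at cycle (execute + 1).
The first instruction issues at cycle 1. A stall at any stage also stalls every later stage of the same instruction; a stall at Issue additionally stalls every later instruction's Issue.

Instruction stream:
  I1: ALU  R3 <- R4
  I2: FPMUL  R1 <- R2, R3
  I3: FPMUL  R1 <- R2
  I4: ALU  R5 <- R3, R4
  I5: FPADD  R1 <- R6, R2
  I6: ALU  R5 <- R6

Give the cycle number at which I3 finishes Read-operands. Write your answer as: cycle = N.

cycle 1: I1 issues→ALU
cycle 2: I1 reads · I2 issues→FPMUL
cycle 3: I1 exec-done
cycle 4: I1 writes R3
cycle 5: I2 reads
cycle 10: I2 exec-done
cycle 11: I2 writes R1
cycle 12: I3 issues→FPMUL
cycle 13: I3 reads · I4 issues→ALU
cycle 14: I4 reads
cycle 15: I4 exec-done
cycle 16: I4 writes R5
cycle 18: I3 exec-done
cycle 19: I3 writes R1
cycle 20: I5 issues→FPADD
cycle 21: I5 reads · I6 issues→ALU
cycle 22: I6 reads
cycle 23: I6 exec-done
cycle 24: I5 exec-done · I6 writes R5
cycle 25: I5 writes R1

cycle = 13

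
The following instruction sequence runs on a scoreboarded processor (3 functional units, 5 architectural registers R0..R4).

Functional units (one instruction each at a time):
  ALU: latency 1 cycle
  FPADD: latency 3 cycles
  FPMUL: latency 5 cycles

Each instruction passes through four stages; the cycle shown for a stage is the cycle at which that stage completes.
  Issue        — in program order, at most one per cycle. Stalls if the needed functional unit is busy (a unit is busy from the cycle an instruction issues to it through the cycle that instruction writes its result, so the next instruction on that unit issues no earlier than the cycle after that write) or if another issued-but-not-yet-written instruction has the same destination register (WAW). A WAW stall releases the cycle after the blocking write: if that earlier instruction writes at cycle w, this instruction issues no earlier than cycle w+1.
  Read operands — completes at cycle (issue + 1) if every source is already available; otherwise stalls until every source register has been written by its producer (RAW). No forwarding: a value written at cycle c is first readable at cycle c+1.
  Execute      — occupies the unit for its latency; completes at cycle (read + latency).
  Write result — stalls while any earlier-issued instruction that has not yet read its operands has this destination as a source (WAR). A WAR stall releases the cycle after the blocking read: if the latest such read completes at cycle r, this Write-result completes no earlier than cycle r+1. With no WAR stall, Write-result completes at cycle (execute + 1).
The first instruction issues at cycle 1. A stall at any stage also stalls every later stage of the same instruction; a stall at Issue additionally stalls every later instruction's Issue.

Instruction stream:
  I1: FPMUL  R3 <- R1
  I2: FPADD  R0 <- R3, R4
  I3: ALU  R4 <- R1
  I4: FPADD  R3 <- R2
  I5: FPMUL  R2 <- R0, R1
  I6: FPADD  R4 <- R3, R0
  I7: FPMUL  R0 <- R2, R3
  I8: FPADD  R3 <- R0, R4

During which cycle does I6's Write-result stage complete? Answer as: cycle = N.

c1: I1 dispatched to FPMUL
c2: I1 operands ready; I2 dispatched to FPADD
c3: I3 dispatched to ALU
c4: I3 operands ready
c5: I3 complete
c7: I1 complete
c8: R3←I1
c9: I2 operands ready
c10: R4←I3
c12: I2 complete
c13: R0←I2
c14: I4 dispatched to FPADD
c15: I4 operands ready; I5 dispatched to FPMUL
c16: I5 operands ready
c18: I4 complete
c19: R3←I4
c20: I6 dispatched to FPADD
c21: I5 complete; I6 operands ready
c22: R2←I5
c23: I7 dispatched to FPMUL
c24: I6 complete; I7 operands ready
c25: R4←I6
c26: I8 dispatched to FPADD
c29: I7 complete
c30: R0←I7
c31: I8 operands ready
c34: I8 complete
c35: R3←I8

cycle = 25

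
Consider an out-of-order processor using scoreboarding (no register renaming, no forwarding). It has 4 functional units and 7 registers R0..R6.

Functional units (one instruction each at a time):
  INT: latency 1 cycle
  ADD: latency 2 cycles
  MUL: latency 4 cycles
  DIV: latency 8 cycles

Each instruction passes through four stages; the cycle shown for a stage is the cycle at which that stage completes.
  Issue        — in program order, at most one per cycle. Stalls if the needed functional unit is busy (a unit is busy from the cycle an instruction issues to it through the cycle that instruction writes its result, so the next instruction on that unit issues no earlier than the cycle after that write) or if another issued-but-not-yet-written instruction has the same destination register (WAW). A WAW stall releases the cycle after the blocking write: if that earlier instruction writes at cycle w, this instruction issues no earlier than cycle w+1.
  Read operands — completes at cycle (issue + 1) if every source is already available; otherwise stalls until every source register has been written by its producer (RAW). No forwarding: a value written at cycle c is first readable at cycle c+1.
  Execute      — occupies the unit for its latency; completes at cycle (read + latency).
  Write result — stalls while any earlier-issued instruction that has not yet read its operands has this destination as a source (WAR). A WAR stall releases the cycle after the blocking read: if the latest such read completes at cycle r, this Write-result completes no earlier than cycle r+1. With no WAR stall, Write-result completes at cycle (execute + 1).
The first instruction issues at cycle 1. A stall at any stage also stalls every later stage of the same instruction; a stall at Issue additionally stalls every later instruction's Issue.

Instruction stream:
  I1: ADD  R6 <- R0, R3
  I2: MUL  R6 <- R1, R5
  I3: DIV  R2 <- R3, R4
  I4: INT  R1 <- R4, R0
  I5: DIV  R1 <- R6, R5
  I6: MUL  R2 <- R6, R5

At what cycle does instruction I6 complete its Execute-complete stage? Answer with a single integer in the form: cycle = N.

c1: issue I1 (ADD)
c2: I1 read-ops
c4: I1 finished on ADD
c5: I1→R6
c6: issue I2 (MUL)
c7: I2 read-ops · issue I3 (DIV)
c8: I3 read-ops · issue I4 (INT)
c9: I4 read-ops
c10: I4 finished on INT
c11: I2 finished on MUL · I4→R1
c12: I2→R6
c16: I3 finished on DIV
c17: I3→R2
c18: issue I5 (DIV)
c19: I5 read-ops · issue I6 (MUL)
c20: I6 read-ops
c24: I6 finished on MUL
c25: I6→R2
c27: I5 finished on DIV
c28: I5→R1

cycle = 24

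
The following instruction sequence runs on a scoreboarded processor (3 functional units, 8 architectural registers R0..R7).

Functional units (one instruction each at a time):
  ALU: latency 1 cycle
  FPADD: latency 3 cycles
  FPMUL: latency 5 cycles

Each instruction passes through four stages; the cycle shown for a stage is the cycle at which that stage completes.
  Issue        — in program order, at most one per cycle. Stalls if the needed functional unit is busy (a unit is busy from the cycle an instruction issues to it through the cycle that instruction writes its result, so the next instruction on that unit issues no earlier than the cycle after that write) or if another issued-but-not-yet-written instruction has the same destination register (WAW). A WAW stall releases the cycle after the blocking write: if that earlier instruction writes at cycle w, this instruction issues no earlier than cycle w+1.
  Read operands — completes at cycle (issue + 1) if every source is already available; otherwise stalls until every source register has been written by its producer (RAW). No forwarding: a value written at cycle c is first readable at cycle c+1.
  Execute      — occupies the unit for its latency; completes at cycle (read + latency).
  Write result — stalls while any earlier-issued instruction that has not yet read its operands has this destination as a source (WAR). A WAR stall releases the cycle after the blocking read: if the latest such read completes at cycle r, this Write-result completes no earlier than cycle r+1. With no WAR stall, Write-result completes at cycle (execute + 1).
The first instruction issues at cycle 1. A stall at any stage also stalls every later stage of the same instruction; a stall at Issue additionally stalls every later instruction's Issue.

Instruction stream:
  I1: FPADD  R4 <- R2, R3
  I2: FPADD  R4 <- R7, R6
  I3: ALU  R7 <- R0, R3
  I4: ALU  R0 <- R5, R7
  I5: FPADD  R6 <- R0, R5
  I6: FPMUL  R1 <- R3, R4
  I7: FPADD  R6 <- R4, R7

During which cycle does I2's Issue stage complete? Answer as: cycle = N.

cycle = 7

1) issue 1, read 2, done 5, write 6
2) issue 7, read 8, done 11, write 12  <struct: FPADD busy until I1 writes@6>
3) issue 8, read 9, done 10, write 11
4) issue 12, read 13, done 14, write 15  <struct: ALU busy until I3 writes@11>
5) issue 13, read 16, done 19, write 20  <RAW R0: wait I4 write@15>
6) issue 14, read 15, done 20, write 21
7) issue 21, read 22, done 25, write 26  <struct: FPADD busy until I5 writes@20>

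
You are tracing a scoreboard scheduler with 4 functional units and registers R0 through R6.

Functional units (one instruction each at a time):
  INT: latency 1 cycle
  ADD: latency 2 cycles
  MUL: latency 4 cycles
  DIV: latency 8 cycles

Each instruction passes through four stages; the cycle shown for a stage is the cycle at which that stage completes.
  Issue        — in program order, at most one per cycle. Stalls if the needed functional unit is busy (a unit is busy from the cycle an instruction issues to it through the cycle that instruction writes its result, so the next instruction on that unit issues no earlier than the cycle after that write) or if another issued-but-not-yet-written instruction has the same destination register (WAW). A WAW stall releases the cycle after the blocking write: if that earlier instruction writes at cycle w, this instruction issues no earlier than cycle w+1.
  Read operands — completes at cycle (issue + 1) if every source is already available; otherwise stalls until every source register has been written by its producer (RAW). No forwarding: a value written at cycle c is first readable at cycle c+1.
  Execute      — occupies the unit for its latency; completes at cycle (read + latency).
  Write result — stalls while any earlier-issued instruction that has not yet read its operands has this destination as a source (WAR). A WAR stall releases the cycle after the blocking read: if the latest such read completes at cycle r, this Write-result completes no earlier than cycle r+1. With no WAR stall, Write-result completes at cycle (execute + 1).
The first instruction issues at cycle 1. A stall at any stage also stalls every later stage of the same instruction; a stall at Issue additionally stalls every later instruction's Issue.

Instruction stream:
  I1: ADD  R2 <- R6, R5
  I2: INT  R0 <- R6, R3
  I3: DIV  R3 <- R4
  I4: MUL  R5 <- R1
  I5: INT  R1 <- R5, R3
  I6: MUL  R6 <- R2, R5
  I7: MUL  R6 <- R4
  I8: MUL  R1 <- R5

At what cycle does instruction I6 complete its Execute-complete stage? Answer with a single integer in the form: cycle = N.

[1] I1 dispatched to ADD
[2] I1 operands ready | I2 dispatched to INT
[3] I2 operands ready | I3 dispatched to DIV
[4] I1 complete | I2 complete | I3 operands ready | I4 dispatched to MUL
[5] R2←I1 | R0←I2 | I4 operands ready
[6] I5 dispatched to INT
[9] I4 complete
[10] R5←I4
[11] I6 dispatched to MUL
[12] I3 complete | I6 operands ready
[13] R3←I3
[14] I5 operands ready
[15] I5 complete
[16] R1←I5 | I6 complete
[17] R6←I6
[18] I7 dispatched to MUL
[19] I7 operands ready
[23] I7 complete
[24] R6←I7
[25] I8 dispatched to MUL
[26] I8 operands ready
[30] I8 complete
[31] R1←I8

cycle = 16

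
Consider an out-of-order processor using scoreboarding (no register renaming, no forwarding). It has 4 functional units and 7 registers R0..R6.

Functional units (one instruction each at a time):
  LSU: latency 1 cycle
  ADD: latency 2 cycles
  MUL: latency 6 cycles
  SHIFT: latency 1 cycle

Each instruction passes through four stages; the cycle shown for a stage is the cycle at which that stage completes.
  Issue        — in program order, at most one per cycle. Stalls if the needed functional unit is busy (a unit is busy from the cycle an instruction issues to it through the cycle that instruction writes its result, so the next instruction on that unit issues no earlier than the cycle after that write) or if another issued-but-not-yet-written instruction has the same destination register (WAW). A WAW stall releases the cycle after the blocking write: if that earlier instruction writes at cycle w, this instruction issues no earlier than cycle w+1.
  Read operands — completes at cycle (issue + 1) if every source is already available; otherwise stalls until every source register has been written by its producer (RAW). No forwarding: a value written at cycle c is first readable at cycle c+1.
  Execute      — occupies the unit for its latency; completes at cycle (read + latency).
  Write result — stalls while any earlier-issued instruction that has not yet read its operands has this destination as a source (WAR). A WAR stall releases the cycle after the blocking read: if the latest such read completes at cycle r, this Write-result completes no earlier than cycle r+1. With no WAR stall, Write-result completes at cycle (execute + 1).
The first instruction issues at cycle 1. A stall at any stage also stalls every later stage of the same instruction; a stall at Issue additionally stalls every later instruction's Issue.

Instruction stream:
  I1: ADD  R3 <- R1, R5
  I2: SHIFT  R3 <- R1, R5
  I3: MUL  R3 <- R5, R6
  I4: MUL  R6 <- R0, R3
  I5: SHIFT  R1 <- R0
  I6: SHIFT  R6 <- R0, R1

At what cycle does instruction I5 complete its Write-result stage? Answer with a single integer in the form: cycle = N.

cycle = 23

t=1  I1→ADD
t=2  I1 RO
t=4  I1 EX
t=5  I1 WR R3
t=6  I2→SHIFT
t=7  I2 RO
t=8  I2 EX
t=9  I2 WR R3
t=10  I3→MUL
t=11  I3 RO
t=17  I3 EX
t=18  I3 WR R3
t=19  I4→MUL
t=20  I4 RO · I5→SHIFT
t=21  I5 RO
t=22  I5 EX
t=23  I5 WR R1
t=26  I4 EX
t=27  I4 WR R6
t=28  I6→SHIFT
t=29  I6 RO
t=30  I6 EX
t=31  I6 WR R6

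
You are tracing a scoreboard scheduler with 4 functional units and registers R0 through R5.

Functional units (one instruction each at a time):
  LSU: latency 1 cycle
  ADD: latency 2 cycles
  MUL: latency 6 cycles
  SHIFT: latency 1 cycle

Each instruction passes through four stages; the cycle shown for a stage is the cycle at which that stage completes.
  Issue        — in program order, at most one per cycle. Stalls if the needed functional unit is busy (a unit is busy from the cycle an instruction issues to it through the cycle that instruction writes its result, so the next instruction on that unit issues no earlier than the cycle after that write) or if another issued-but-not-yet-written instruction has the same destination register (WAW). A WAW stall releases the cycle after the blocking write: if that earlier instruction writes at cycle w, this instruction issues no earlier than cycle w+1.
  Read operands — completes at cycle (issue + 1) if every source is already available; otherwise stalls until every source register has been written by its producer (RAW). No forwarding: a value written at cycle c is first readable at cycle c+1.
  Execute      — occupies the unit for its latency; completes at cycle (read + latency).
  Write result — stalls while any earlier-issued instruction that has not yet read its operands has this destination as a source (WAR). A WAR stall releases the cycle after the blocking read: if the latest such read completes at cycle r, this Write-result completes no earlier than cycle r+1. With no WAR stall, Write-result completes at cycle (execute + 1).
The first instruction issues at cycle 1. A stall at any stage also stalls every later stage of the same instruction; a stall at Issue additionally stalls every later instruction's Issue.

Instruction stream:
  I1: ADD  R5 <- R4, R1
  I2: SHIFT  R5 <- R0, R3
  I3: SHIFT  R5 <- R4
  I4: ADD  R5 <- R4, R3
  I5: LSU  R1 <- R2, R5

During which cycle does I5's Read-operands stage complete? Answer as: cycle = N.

cycle = 19

1) issue 1, read 2, done 4, write 5
2) issue 6, read 7, done 8, write 9  <WAW R5: wait I1 write@5>
3) issue 10, read 11, done 12, write 13  <struct: SHIFT busy until I2 writes@9>
4) issue 14, read 15, done 17, write 18  <WAW R5: wait I3 write@13>
5) issue 15, read 19, done 20, write 21  <RAW R5: wait I4 write@18>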